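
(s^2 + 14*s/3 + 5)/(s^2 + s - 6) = (s + 5/3)/(s - 2)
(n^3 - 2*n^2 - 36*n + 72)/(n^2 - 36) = n - 2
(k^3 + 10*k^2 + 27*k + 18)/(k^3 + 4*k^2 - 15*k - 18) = (k + 3)/(k - 3)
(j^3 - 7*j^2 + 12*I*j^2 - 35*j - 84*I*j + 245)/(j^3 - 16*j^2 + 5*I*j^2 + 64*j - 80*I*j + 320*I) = (j^2 + 7*j*(-1 + I) - 49*I)/(j^2 - 16*j + 64)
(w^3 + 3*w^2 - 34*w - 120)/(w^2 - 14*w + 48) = (w^2 + 9*w + 20)/(w - 8)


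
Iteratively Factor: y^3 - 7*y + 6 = (y + 3)*(y^2 - 3*y + 2) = (y - 1)*(y + 3)*(y - 2)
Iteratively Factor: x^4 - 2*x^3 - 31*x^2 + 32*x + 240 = (x - 5)*(x^3 + 3*x^2 - 16*x - 48) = (x - 5)*(x + 3)*(x^2 - 16) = (x - 5)*(x - 4)*(x + 3)*(x + 4)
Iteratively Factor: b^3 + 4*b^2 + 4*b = (b + 2)*(b^2 + 2*b) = (b + 2)^2*(b)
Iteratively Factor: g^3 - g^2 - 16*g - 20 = (g - 5)*(g^2 + 4*g + 4) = (g - 5)*(g + 2)*(g + 2)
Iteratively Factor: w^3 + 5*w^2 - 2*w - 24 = (w + 3)*(w^2 + 2*w - 8) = (w + 3)*(w + 4)*(w - 2)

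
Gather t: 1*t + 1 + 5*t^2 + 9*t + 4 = 5*t^2 + 10*t + 5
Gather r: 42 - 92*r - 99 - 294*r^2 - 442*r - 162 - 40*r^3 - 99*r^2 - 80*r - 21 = -40*r^3 - 393*r^2 - 614*r - 240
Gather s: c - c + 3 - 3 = 0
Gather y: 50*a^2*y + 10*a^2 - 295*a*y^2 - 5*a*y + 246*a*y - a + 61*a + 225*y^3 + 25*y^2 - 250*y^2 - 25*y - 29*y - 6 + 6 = 10*a^2 + 60*a + 225*y^3 + y^2*(-295*a - 225) + y*(50*a^2 + 241*a - 54)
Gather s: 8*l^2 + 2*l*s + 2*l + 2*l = 8*l^2 + 2*l*s + 4*l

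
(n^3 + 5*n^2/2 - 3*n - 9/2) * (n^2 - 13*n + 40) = n^5 - 21*n^4/2 + 9*n^3/2 + 269*n^2/2 - 123*n/2 - 180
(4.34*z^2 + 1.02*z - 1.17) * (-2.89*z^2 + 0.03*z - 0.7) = -12.5426*z^4 - 2.8176*z^3 + 0.3739*z^2 - 0.7491*z + 0.819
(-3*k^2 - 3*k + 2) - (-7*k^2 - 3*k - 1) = 4*k^2 + 3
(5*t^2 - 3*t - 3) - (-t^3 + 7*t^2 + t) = t^3 - 2*t^2 - 4*t - 3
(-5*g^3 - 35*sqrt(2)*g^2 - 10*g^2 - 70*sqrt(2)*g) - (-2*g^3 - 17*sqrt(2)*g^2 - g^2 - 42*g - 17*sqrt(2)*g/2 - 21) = -3*g^3 - 18*sqrt(2)*g^2 - 9*g^2 - 123*sqrt(2)*g/2 + 42*g + 21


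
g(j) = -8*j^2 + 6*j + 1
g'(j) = 6 - 16*j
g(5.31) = -192.71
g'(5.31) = -78.96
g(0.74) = 1.06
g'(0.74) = -5.84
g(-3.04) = -91.17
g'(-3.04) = 54.64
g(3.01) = -53.42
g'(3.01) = -42.16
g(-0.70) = -7.12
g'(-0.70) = 17.20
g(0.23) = 1.96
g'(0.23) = 2.32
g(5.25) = -188.00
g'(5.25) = -78.00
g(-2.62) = -69.64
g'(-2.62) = 47.92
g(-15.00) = -1889.00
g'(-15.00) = 246.00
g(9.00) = -593.00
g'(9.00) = -138.00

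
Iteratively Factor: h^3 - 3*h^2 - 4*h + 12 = (h - 3)*(h^2 - 4) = (h - 3)*(h - 2)*(h + 2)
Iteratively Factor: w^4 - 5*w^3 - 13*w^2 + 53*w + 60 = (w + 3)*(w^3 - 8*w^2 + 11*w + 20) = (w - 5)*(w + 3)*(w^2 - 3*w - 4) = (w - 5)*(w - 4)*(w + 3)*(w + 1)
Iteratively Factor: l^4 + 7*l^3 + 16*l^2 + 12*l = (l + 2)*(l^3 + 5*l^2 + 6*l) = (l + 2)*(l + 3)*(l^2 + 2*l) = l*(l + 2)*(l + 3)*(l + 2)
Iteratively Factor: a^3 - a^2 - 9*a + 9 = (a - 3)*(a^2 + 2*a - 3) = (a - 3)*(a + 3)*(a - 1)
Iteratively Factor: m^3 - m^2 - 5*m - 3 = (m + 1)*(m^2 - 2*m - 3) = (m + 1)^2*(m - 3)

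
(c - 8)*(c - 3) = c^2 - 11*c + 24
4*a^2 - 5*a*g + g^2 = (-4*a + g)*(-a + g)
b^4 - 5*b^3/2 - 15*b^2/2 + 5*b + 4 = (b - 4)*(b - 1)*(b + 1/2)*(b + 2)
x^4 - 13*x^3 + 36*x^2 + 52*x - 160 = (x - 8)*(x - 5)*(x - 2)*(x + 2)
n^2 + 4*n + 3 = (n + 1)*(n + 3)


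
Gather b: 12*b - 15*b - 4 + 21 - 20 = -3*b - 3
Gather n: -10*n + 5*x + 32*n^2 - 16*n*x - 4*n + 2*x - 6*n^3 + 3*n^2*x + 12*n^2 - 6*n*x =-6*n^3 + n^2*(3*x + 44) + n*(-22*x - 14) + 7*x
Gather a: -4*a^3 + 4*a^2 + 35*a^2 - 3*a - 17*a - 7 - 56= -4*a^3 + 39*a^2 - 20*a - 63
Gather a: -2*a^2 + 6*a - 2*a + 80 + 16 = -2*a^2 + 4*a + 96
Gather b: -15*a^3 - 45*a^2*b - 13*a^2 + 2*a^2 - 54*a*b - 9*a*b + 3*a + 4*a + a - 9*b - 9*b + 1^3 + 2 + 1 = -15*a^3 - 11*a^2 + 8*a + b*(-45*a^2 - 63*a - 18) + 4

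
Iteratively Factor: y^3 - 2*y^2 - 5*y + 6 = (y + 2)*(y^2 - 4*y + 3) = (y - 1)*(y + 2)*(y - 3)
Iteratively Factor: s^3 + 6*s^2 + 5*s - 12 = (s + 4)*(s^2 + 2*s - 3) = (s + 3)*(s + 4)*(s - 1)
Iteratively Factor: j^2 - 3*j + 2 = (j - 1)*(j - 2)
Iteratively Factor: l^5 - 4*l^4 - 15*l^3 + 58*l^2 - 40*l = (l - 2)*(l^4 - 2*l^3 - 19*l^2 + 20*l) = (l - 2)*(l - 1)*(l^3 - l^2 - 20*l) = (l - 5)*(l - 2)*(l - 1)*(l^2 + 4*l) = (l - 5)*(l - 2)*(l - 1)*(l + 4)*(l)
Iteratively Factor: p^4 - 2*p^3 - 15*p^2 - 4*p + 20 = (p - 5)*(p^3 + 3*p^2 - 4) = (p - 5)*(p + 2)*(p^2 + p - 2) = (p - 5)*(p + 2)^2*(p - 1)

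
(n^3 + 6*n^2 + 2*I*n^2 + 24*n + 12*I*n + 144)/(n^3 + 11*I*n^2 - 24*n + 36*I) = (n^2 + n*(6 - 4*I) - 24*I)/(n^2 + 5*I*n + 6)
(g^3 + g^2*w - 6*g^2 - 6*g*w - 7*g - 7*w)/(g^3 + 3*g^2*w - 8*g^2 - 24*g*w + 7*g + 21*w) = (g^2 + g*w + g + w)/(g^2 + 3*g*w - g - 3*w)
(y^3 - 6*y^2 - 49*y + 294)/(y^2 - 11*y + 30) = (y^2 - 49)/(y - 5)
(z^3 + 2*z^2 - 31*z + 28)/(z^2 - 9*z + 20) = (z^2 + 6*z - 7)/(z - 5)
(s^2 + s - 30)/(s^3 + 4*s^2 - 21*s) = (s^2 + s - 30)/(s*(s^2 + 4*s - 21))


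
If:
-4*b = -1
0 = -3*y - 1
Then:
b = 1/4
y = -1/3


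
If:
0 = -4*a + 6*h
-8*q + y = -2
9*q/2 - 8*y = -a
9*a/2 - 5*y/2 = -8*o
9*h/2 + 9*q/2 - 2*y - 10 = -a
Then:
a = 1082/453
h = 2164/1359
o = -2167/1812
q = 140/453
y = 214/453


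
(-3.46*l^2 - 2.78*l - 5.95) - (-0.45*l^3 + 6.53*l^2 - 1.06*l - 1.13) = 0.45*l^3 - 9.99*l^2 - 1.72*l - 4.82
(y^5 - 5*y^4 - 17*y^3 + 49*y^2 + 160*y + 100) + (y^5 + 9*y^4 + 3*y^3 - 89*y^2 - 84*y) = 2*y^5 + 4*y^4 - 14*y^3 - 40*y^2 + 76*y + 100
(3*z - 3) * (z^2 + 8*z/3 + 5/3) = 3*z^3 + 5*z^2 - 3*z - 5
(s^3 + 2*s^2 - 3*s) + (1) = s^3 + 2*s^2 - 3*s + 1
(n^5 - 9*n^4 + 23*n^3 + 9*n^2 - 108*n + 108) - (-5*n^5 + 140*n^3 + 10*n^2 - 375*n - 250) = 6*n^5 - 9*n^4 - 117*n^3 - n^2 + 267*n + 358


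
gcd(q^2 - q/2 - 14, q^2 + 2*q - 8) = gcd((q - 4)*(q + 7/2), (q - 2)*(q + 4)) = 1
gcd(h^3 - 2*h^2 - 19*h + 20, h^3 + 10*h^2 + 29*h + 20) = h + 4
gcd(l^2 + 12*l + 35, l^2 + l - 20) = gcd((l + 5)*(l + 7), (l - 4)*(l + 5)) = l + 5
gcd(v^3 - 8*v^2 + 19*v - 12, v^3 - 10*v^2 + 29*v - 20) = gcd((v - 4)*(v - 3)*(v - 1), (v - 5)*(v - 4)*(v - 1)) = v^2 - 5*v + 4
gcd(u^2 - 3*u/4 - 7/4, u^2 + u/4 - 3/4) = u + 1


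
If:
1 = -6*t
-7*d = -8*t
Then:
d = -4/21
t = -1/6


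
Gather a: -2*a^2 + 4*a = -2*a^2 + 4*a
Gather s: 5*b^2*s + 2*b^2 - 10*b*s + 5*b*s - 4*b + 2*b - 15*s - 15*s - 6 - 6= 2*b^2 - 2*b + s*(5*b^2 - 5*b - 30) - 12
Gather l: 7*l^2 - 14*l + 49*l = 7*l^2 + 35*l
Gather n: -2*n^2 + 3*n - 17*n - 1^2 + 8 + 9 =-2*n^2 - 14*n + 16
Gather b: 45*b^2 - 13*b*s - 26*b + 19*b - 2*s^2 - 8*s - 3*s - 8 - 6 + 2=45*b^2 + b*(-13*s - 7) - 2*s^2 - 11*s - 12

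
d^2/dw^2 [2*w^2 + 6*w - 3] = 4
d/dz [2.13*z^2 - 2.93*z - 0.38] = 4.26*z - 2.93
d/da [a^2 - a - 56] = 2*a - 1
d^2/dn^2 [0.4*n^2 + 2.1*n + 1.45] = 0.800000000000000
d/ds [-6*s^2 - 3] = -12*s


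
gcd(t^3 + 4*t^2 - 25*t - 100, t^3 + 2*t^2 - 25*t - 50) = t^2 - 25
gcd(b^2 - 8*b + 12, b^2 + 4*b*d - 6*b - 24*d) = b - 6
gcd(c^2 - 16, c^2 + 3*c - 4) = c + 4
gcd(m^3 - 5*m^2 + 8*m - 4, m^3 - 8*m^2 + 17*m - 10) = m^2 - 3*m + 2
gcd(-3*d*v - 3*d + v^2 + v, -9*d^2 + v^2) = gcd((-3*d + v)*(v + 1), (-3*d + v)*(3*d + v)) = -3*d + v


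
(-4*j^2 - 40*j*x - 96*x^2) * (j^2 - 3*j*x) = -4*j^4 - 28*j^3*x + 24*j^2*x^2 + 288*j*x^3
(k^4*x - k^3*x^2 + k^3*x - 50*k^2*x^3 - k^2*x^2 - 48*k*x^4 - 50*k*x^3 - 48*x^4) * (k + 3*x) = k^5*x + 2*k^4*x^2 + k^4*x - 53*k^3*x^3 + 2*k^3*x^2 - 198*k^2*x^4 - 53*k^2*x^3 - 144*k*x^5 - 198*k*x^4 - 144*x^5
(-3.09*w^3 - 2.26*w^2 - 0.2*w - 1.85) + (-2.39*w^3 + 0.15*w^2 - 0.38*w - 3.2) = -5.48*w^3 - 2.11*w^2 - 0.58*w - 5.05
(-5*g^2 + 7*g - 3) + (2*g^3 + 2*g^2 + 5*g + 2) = 2*g^3 - 3*g^2 + 12*g - 1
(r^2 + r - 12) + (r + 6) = r^2 + 2*r - 6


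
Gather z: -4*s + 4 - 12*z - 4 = -4*s - 12*z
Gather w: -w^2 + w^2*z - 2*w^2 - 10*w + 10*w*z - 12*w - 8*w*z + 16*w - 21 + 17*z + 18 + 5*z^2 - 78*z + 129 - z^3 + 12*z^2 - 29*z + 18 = w^2*(z - 3) + w*(2*z - 6) - z^3 + 17*z^2 - 90*z + 144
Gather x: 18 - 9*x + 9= 27 - 9*x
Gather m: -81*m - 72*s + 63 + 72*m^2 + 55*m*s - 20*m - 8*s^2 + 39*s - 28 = 72*m^2 + m*(55*s - 101) - 8*s^2 - 33*s + 35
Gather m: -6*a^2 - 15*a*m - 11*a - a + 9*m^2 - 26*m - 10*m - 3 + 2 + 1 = -6*a^2 - 12*a + 9*m^2 + m*(-15*a - 36)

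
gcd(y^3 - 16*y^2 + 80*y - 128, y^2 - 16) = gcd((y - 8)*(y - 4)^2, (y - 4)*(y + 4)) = y - 4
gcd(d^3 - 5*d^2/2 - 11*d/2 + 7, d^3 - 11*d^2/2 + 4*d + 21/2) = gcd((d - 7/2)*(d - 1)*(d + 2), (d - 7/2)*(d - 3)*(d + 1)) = d - 7/2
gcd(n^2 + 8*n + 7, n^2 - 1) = n + 1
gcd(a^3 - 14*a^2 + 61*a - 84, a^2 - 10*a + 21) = a^2 - 10*a + 21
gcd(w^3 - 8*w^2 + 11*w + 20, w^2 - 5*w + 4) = w - 4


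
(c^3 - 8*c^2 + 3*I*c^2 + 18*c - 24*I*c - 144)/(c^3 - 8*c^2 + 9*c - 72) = (c + 6*I)/(c + 3*I)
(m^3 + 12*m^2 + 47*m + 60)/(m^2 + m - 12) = (m^2 + 8*m + 15)/(m - 3)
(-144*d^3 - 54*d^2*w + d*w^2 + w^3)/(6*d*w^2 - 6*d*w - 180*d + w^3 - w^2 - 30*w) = (-24*d^2 - 5*d*w + w^2)/(w^2 - w - 30)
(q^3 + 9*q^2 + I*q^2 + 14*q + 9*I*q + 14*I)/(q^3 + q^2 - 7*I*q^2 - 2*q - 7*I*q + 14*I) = (q^2 + q*(7 + I) + 7*I)/(q^2 - q*(1 + 7*I) + 7*I)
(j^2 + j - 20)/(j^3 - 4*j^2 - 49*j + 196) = (j + 5)/(j^2 - 49)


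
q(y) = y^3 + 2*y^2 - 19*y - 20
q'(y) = 3*y^2 + 4*y - 19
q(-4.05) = 23.32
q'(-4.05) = 14.01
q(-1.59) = 11.25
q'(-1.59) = -17.78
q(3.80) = -8.45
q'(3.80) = 39.52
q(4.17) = 8.06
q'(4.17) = 49.85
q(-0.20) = -16.13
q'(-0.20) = -19.68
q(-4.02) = 23.74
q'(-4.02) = 13.40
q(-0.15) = -17.11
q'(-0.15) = -19.53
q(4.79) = 44.78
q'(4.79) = 68.99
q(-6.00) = -50.00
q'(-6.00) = 65.00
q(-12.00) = -1232.00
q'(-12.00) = 365.00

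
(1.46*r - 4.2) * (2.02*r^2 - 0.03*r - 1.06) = 2.9492*r^3 - 8.5278*r^2 - 1.4216*r + 4.452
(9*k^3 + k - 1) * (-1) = -9*k^3 - k + 1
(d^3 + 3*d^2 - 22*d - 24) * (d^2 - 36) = d^5 + 3*d^4 - 58*d^3 - 132*d^2 + 792*d + 864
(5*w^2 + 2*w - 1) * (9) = 45*w^2 + 18*w - 9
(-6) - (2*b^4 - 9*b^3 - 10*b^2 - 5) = -2*b^4 + 9*b^3 + 10*b^2 - 1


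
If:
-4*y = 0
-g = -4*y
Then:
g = 0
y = 0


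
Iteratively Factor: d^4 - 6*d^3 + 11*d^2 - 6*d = (d - 3)*(d^3 - 3*d^2 + 2*d) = (d - 3)*(d - 2)*(d^2 - d) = (d - 3)*(d - 2)*(d - 1)*(d)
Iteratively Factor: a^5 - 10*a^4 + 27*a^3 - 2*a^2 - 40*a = (a - 2)*(a^4 - 8*a^3 + 11*a^2 + 20*a) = (a - 4)*(a - 2)*(a^3 - 4*a^2 - 5*a) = a*(a - 4)*(a - 2)*(a^2 - 4*a - 5) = a*(a - 4)*(a - 2)*(a + 1)*(a - 5)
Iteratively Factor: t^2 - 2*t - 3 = (t - 3)*(t + 1)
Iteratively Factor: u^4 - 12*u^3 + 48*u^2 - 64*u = (u)*(u^3 - 12*u^2 + 48*u - 64) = u*(u - 4)*(u^2 - 8*u + 16) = u*(u - 4)^2*(u - 4)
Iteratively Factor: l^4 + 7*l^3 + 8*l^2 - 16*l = (l)*(l^3 + 7*l^2 + 8*l - 16) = l*(l + 4)*(l^2 + 3*l - 4) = l*(l - 1)*(l + 4)*(l + 4)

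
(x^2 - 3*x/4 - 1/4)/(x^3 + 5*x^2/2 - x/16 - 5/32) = 8*(x - 1)/(8*x^2 + 18*x - 5)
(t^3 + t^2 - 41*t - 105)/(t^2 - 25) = (t^2 - 4*t - 21)/(t - 5)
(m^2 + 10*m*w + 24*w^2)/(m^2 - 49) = (m^2 + 10*m*w + 24*w^2)/(m^2 - 49)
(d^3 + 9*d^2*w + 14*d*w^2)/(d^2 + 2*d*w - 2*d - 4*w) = d*(d + 7*w)/(d - 2)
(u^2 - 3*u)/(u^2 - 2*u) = (u - 3)/(u - 2)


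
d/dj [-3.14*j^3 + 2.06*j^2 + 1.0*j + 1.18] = -9.42*j^2 + 4.12*j + 1.0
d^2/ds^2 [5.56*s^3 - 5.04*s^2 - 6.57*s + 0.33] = 33.36*s - 10.08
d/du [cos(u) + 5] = -sin(u)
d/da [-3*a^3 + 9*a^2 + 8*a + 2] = -9*a^2 + 18*a + 8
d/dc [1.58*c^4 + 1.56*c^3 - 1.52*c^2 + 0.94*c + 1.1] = 6.32*c^3 + 4.68*c^2 - 3.04*c + 0.94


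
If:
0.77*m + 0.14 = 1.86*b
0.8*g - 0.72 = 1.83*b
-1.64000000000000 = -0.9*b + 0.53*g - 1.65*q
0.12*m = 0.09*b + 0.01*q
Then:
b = 0.18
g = 1.30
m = 0.24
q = 1.32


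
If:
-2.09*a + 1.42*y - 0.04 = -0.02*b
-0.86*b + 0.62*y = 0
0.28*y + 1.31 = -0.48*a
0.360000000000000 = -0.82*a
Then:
No Solution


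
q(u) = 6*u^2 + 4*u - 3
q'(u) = 12*u + 4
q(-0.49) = -3.52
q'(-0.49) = -1.88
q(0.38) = -0.61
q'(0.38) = 8.56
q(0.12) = -2.43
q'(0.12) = 5.44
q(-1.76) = 8.55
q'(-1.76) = -17.12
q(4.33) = 126.81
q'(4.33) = 55.96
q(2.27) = 37.00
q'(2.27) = 31.24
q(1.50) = 16.50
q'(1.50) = 22.00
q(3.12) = 67.89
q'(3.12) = 41.44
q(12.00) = 909.00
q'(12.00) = 148.00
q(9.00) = 519.00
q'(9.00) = 112.00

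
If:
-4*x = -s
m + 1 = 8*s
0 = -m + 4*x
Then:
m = 1/7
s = 1/7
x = 1/28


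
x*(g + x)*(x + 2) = g*x^2 + 2*g*x + x^3 + 2*x^2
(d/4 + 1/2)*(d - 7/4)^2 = d^3/4 - 3*d^2/8 - 63*d/64 + 49/32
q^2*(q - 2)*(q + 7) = q^4 + 5*q^3 - 14*q^2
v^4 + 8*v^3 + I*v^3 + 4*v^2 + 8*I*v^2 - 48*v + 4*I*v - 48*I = (v - 2)*(v + 4)*(v + 6)*(v + I)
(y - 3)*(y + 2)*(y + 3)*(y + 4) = y^4 + 6*y^3 - y^2 - 54*y - 72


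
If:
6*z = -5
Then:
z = -5/6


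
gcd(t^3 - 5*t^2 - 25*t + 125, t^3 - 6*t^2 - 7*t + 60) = t - 5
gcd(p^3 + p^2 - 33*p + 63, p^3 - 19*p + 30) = p - 3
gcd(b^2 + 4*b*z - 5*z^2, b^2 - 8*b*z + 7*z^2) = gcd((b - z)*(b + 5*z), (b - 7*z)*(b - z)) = -b + z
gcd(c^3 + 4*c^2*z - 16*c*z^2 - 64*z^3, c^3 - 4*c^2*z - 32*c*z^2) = c + 4*z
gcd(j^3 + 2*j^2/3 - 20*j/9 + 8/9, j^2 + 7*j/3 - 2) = j - 2/3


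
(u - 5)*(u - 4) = u^2 - 9*u + 20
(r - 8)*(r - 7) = r^2 - 15*r + 56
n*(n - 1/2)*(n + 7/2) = n^3 + 3*n^2 - 7*n/4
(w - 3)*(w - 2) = w^2 - 5*w + 6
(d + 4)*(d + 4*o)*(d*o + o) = d^3*o + 4*d^2*o^2 + 5*d^2*o + 20*d*o^2 + 4*d*o + 16*o^2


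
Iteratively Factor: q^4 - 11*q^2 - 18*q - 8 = (q + 1)*(q^3 - q^2 - 10*q - 8) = (q - 4)*(q + 1)*(q^2 + 3*q + 2) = (q - 4)*(q + 1)*(q + 2)*(q + 1)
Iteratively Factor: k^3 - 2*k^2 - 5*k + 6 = (k - 1)*(k^2 - k - 6) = (k - 3)*(k - 1)*(k + 2)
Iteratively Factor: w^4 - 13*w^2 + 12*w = (w - 1)*(w^3 + w^2 - 12*w) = (w - 1)*(w + 4)*(w^2 - 3*w) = (w - 3)*(w - 1)*(w + 4)*(w)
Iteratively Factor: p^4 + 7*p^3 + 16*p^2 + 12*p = (p + 2)*(p^3 + 5*p^2 + 6*p) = (p + 2)*(p + 3)*(p^2 + 2*p) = p*(p + 2)*(p + 3)*(p + 2)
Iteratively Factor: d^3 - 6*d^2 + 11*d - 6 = (d - 3)*(d^2 - 3*d + 2) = (d - 3)*(d - 2)*(d - 1)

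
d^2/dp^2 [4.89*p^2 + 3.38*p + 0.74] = 9.78000000000000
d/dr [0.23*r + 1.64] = 0.230000000000000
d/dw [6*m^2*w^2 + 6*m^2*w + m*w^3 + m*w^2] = m*(12*m*w + 6*m + 3*w^2 + 2*w)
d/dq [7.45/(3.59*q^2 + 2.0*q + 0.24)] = (-53.491*q - 14.9)/(3.59*q^2 + 2.0*q + 0.24)^2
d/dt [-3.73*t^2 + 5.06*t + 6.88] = 5.06 - 7.46*t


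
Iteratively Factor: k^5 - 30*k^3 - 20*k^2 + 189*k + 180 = (k - 3)*(k^4 + 3*k^3 - 21*k^2 - 83*k - 60) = (k - 5)*(k - 3)*(k^3 + 8*k^2 + 19*k + 12) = (k - 5)*(k - 3)*(k + 4)*(k^2 + 4*k + 3) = (k - 5)*(k - 3)*(k + 3)*(k + 4)*(k + 1)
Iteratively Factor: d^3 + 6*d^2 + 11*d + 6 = (d + 1)*(d^2 + 5*d + 6) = (d + 1)*(d + 2)*(d + 3)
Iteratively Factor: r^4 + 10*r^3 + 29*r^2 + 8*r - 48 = (r + 3)*(r^3 + 7*r^2 + 8*r - 16) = (r - 1)*(r + 3)*(r^2 + 8*r + 16) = (r - 1)*(r + 3)*(r + 4)*(r + 4)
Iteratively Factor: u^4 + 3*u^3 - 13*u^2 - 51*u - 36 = (u + 3)*(u^3 - 13*u - 12) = (u + 3)^2*(u^2 - 3*u - 4) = (u + 1)*(u + 3)^2*(u - 4)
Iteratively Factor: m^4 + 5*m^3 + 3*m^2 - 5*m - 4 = (m + 1)*(m^3 + 4*m^2 - m - 4) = (m + 1)*(m + 4)*(m^2 - 1) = (m - 1)*(m + 1)*(m + 4)*(m + 1)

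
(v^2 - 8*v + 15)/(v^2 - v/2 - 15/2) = 2*(v - 5)/(2*v + 5)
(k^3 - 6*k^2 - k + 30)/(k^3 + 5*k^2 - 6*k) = (k^3 - 6*k^2 - k + 30)/(k*(k^2 + 5*k - 6))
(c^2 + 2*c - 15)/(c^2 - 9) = (c + 5)/(c + 3)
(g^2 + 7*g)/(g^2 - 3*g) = (g + 7)/(g - 3)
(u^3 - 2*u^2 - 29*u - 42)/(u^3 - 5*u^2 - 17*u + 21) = (u + 2)/(u - 1)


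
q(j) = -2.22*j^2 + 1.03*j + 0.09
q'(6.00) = -25.61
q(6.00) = -73.65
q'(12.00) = -52.25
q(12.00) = -307.23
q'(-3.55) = 16.79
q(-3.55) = -31.54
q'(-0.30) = 2.36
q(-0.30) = -0.42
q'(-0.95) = 5.25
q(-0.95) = -2.89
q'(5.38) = -22.86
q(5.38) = -58.63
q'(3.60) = -14.95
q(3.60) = -24.97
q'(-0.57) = 3.56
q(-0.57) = -1.22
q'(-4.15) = 19.46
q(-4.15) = -42.42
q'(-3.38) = 16.04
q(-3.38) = -28.75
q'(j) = 1.03 - 4.44*j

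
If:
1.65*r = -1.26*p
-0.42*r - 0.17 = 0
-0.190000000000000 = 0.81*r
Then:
No Solution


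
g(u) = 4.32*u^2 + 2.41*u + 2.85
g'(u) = 8.64*u + 2.41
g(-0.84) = 3.87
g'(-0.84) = -4.85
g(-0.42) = 2.60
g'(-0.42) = -1.22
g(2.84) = 44.54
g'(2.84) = 26.95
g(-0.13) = 2.61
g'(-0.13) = 1.29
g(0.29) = 3.91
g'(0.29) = 4.92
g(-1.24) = 6.50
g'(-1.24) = -8.30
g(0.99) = 9.47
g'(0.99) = 10.96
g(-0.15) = 2.59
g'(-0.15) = 1.11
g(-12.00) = 596.01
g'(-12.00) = -101.27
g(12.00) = 653.85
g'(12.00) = 106.09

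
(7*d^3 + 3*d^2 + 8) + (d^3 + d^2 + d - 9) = 8*d^3 + 4*d^2 + d - 1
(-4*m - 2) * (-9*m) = 36*m^2 + 18*m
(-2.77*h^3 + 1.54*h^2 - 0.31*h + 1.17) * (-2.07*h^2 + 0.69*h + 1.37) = 5.7339*h^5 - 5.0991*h^4 - 2.0906*h^3 - 0.525999999999999*h^2 + 0.3826*h + 1.6029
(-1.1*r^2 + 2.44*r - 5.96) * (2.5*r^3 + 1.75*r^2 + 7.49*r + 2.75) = -2.75*r^5 + 4.175*r^4 - 18.869*r^3 + 4.8206*r^2 - 37.9304*r - 16.39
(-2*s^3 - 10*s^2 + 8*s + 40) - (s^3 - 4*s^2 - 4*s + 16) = -3*s^3 - 6*s^2 + 12*s + 24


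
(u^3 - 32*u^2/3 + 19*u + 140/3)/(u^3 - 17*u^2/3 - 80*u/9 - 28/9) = 3*(3*u^2 - 11*u - 20)/(9*u^2 + 12*u + 4)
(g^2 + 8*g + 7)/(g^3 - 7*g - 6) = (g + 7)/(g^2 - g - 6)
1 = 1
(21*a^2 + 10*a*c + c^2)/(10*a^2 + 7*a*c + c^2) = (21*a^2 + 10*a*c + c^2)/(10*a^2 + 7*a*c + c^2)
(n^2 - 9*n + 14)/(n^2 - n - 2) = (n - 7)/(n + 1)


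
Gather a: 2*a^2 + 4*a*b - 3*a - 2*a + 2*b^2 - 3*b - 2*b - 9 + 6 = 2*a^2 + a*(4*b - 5) + 2*b^2 - 5*b - 3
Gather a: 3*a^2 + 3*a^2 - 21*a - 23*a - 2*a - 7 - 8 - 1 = 6*a^2 - 46*a - 16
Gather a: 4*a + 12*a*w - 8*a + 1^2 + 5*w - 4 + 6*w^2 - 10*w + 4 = a*(12*w - 4) + 6*w^2 - 5*w + 1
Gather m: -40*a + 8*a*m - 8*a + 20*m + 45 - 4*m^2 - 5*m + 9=-48*a - 4*m^2 + m*(8*a + 15) + 54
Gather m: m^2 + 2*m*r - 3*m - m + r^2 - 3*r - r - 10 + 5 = m^2 + m*(2*r - 4) + r^2 - 4*r - 5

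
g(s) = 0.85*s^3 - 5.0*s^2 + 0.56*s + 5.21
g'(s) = 2.55*s^2 - 10.0*s + 0.56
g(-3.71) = -109.09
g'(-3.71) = 72.76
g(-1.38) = -7.32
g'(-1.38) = 19.22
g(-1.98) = -22.10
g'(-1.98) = 30.36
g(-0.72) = 1.90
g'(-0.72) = 9.08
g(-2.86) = -57.17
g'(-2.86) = 50.02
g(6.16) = 17.61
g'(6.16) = 35.72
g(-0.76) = 1.52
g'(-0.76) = 9.63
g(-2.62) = -45.87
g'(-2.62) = 44.26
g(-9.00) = -1024.48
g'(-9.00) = 297.11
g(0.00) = 5.21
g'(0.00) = 0.56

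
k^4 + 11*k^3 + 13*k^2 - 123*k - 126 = (k - 3)*(k + 1)*(k + 6)*(k + 7)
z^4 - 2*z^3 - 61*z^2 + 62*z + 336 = (z - 8)*(z - 3)*(z + 2)*(z + 7)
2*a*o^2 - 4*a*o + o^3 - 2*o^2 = o*(2*a + o)*(o - 2)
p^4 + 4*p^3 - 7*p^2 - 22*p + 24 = (p - 2)*(p - 1)*(p + 3)*(p + 4)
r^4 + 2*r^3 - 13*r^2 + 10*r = r*(r - 2)*(r - 1)*(r + 5)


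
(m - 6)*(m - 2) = m^2 - 8*m + 12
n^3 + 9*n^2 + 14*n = n*(n + 2)*(n + 7)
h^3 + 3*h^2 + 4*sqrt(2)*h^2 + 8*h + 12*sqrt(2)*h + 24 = (h + 3)*(h + 2*sqrt(2))^2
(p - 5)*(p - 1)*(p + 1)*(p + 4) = p^4 - p^3 - 21*p^2 + p + 20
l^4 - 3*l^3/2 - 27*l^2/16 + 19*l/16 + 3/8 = (l - 2)*(l - 3/4)*(l + 1/4)*(l + 1)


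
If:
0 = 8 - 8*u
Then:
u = 1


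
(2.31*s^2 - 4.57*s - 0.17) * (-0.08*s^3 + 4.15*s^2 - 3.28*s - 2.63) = -0.1848*s^5 + 9.9521*s^4 - 26.5287*s^3 + 8.2088*s^2 + 12.5767*s + 0.4471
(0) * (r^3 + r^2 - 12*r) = 0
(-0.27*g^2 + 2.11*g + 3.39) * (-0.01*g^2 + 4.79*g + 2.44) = 0.0027*g^4 - 1.3144*g^3 + 9.4142*g^2 + 21.3865*g + 8.2716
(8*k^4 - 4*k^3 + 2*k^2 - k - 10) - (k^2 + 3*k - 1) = 8*k^4 - 4*k^3 + k^2 - 4*k - 9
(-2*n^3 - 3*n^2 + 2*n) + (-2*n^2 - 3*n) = -2*n^3 - 5*n^2 - n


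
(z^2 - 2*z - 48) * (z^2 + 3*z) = z^4 + z^3 - 54*z^2 - 144*z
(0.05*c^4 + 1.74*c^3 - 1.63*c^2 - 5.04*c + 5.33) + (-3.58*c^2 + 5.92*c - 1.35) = 0.05*c^4 + 1.74*c^3 - 5.21*c^2 + 0.88*c + 3.98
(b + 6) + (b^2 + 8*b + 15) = b^2 + 9*b + 21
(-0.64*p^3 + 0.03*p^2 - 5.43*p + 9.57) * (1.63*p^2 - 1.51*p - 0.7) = -1.0432*p^5 + 1.0153*p^4 - 8.4482*p^3 + 23.7774*p^2 - 10.6497*p - 6.699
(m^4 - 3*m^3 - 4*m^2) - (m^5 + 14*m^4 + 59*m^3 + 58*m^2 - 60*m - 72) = -m^5 - 13*m^4 - 62*m^3 - 62*m^2 + 60*m + 72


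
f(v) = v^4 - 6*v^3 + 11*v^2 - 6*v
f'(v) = 4*v^3 - 18*v^2 + 22*v - 6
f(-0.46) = 5.72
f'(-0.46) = -20.32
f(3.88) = 18.49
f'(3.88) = 42.03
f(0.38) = -1.00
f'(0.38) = -0.02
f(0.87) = -0.27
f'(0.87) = 2.15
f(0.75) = -0.53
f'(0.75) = 2.06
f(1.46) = 0.56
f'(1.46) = 0.20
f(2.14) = -0.29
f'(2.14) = -2.15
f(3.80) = 15.32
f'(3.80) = 37.17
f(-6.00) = 3024.00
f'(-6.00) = -1650.00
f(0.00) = 0.00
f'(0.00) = -6.00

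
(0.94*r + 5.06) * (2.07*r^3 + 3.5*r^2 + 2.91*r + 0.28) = 1.9458*r^4 + 13.7642*r^3 + 20.4454*r^2 + 14.9878*r + 1.4168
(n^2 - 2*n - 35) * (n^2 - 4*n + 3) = n^4 - 6*n^3 - 24*n^2 + 134*n - 105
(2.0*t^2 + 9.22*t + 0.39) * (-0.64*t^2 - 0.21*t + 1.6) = -1.28*t^4 - 6.3208*t^3 + 1.0142*t^2 + 14.6701*t + 0.624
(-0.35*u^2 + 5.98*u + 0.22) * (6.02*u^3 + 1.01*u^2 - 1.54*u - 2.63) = -2.107*u^5 + 35.6461*u^4 + 7.9032*u^3 - 8.0665*u^2 - 16.0662*u - 0.5786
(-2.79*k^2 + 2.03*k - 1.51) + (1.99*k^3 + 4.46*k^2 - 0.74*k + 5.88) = 1.99*k^3 + 1.67*k^2 + 1.29*k + 4.37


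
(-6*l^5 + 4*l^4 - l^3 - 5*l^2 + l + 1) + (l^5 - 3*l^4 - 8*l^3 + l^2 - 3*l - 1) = -5*l^5 + l^4 - 9*l^3 - 4*l^2 - 2*l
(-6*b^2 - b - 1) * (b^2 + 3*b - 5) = -6*b^4 - 19*b^3 + 26*b^2 + 2*b + 5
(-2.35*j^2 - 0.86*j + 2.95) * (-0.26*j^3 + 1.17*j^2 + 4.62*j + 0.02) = 0.611*j^5 - 2.5259*j^4 - 12.6302*j^3 - 0.5687*j^2 + 13.6118*j + 0.059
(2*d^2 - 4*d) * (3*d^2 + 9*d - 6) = 6*d^4 + 6*d^3 - 48*d^2 + 24*d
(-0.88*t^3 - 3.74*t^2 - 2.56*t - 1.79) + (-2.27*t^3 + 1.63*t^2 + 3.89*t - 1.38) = -3.15*t^3 - 2.11*t^2 + 1.33*t - 3.17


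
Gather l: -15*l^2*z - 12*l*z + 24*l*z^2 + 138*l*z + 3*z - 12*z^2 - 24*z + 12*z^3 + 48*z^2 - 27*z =-15*l^2*z + l*(24*z^2 + 126*z) + 12*z^3 + 36*z^2 - 48*z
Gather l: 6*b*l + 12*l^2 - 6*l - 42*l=12*l^2 + l*(6*b - 48)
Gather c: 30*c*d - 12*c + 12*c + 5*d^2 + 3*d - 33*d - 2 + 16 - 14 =30*c*d + 5*d^2 - 30*d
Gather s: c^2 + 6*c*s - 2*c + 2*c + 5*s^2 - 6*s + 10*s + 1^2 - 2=c^2 + 5*s^2 + s*(6*c + 4) - 1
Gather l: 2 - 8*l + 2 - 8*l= 4 - 16*l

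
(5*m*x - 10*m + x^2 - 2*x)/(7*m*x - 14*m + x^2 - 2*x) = (5*m + x)/(7*m + x)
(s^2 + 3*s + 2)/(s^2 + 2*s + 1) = (s + 2)/(s + 1)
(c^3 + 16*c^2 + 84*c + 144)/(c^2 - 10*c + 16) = (c^3 + 16*c^2 + 84*c + 144)/(c^2 - 10*c + 16)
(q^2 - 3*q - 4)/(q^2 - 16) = (q + 1)/(q + 4)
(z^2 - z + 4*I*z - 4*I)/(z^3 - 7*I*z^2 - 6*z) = (-z^2 + z - 4*I*z + 4*I)/(z*(-z^2 + 7*I*z + 6))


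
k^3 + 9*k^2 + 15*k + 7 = (k + 1)^2*(k + 7)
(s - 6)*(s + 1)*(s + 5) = s^3 - 31*s - 30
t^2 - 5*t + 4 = (t - 4)*(t - 1)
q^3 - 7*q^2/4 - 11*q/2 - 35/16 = (q - 7/2)*(q + 1/2)*(q + 5/4)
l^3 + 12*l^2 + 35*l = l*(l + 5)*(l + 7)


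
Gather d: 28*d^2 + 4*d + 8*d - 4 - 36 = 28*d^2 + 12*d - 40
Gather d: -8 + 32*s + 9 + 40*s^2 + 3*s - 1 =40*s^2 + 35*s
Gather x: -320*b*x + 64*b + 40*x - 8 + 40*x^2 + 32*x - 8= 64*b + 40*x^2 + x*(72 - 320*b) - 16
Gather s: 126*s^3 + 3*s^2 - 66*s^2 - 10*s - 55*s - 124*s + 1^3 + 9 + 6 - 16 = 126*s^3 - 63*s^2 - 189*s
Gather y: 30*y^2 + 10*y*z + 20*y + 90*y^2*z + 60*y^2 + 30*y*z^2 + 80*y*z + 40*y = y^2*(90*z + 90) + y*(30*z^2 + 90*z + 60)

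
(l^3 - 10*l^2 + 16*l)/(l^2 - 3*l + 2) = l*(l - 8)/(l - 1)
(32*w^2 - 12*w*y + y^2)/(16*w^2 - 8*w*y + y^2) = (-8*w + y)/(-4*w + y)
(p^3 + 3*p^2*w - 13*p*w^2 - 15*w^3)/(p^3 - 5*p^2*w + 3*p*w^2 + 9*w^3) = (p + 5*w)/(p - 3*w)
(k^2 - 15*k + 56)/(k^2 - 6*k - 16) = (k - 7)/(k + 2)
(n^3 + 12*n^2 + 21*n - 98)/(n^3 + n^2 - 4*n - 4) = (n^2 + 14*n + 49)/(n^2 + 3*n + 2)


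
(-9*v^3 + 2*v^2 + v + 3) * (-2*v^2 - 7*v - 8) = 18*v^5 + 59*v^4 + 56*v^3 - 29*v^2 - 29*v - 24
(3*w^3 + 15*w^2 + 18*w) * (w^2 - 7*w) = 3*w^5 - 6*w^4 - 87*w^3 - 126*w^2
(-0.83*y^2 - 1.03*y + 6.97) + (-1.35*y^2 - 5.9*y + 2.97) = -2.18*y^2 - 6.93*y + 9.94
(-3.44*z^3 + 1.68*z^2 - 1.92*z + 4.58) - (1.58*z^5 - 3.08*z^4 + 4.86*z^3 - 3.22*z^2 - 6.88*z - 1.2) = -1.58*z^5 + 3.08*z^4 - 8.3*z^3 + 4.9*z^2 + 4.96*z + 5.78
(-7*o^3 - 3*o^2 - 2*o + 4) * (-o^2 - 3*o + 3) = 7*o^5 + 24*o^4 - 10*o^3 - 7*o^2 - 18*o + 12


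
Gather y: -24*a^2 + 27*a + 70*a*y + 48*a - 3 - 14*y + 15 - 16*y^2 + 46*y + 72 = -24*a^2 + 75*a - 16*y^2 + y*(70*a + 32) + 84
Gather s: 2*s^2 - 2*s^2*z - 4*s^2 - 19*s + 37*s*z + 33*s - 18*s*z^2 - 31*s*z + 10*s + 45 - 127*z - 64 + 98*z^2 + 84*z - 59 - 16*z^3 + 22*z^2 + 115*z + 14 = s^2*(-2*z - 2) + s*(-18*z^2 + 6*z + 24) - 16*z^3 + 120*z^2 + 72*z - 64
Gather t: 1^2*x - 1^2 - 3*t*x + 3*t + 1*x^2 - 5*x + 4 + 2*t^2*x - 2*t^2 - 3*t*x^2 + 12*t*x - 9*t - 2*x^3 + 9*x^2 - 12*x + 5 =t^2*(2*x - 2) + t*(-3*x^2 + 9*x - 6) - 2*x^3 + 10*x^2 - 16*x + 8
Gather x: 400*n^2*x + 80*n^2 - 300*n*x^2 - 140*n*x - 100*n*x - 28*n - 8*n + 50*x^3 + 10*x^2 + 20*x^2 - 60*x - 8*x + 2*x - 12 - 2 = 80*n^2 - 36*n + 50*x^3 + x^2*(30 - 300*n) + x*(400*n^2 - 240*n - 66) - 14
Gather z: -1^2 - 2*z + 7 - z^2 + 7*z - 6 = -z^2 + 5*z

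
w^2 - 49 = (w - 7)*(w + 7)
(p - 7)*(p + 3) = p^2 - 4*p - 21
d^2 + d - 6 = (d - 2)*(d + 3)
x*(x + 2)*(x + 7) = x^3 + 9*x^2 + 14*x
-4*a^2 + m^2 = (-2*a + m)*(2*a + m)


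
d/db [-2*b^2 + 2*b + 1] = 2 - 4*b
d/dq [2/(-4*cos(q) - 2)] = -2*sin(q)/(2*cos(q) + 1)^2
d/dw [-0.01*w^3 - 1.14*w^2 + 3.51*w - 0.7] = -0.03*w^2 - 2.28*w + 3.51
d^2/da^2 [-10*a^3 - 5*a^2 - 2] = -60*a - 10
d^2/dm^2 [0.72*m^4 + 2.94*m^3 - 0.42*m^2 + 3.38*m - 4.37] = 8.64*m^2 + 17.64*m - 0.84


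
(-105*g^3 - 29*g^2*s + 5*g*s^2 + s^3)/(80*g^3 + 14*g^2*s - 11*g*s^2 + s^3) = (21*g^2 + 10*g*s + s^2)/(-16*g^2 - 6*g*s + s^2)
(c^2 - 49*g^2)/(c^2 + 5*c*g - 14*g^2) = (c - 7*g)/(c - 2*g)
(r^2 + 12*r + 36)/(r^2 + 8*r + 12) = (r + 6)/(r + 2)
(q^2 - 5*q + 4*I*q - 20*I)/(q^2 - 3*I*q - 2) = (q^2 + q*(-5 + 4*I) - 20*I)/(q^2 - 3*I*q - 2)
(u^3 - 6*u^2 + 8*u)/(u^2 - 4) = u*(u - 4)/(u + 2)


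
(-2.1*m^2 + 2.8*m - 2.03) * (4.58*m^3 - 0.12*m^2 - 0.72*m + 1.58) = -9.618*m^5 + 13.076*m^4 - 8.1214*m^3 - 5.0904*m^2 + 5.8856*m - 3.2074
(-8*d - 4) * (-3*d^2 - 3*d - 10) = 24*d^3 + 36*d^2 + 92*d + 40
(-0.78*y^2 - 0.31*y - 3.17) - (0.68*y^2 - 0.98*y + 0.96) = -1.46*y^2 + 0.67*y - 4.13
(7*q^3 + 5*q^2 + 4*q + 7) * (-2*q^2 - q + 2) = -14*q^5 - 17*q^4 + q^3 - 8*q^2 + q + 14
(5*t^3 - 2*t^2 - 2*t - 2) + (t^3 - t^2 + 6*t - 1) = 6*t^3 - 3*t^2 + 4*t - 3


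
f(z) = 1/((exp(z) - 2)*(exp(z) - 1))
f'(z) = -exp(z)/((exp(z) - 2)*(exp(z) - 1)^2) - exp(z)/((exp(z) - 2)^2*(exp(z) - 1))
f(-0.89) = 1.07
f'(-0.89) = 1.02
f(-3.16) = 0.53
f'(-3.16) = 0.04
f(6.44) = 0.00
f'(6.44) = -0.00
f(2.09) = 0.02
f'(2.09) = -0.06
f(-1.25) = 0.82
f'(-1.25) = 0.47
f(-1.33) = 0.78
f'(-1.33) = 0.40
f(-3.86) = 0.52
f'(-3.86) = 0.02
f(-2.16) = 0.60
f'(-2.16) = 0.11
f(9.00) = 0.00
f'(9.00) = 0.00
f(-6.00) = 0.50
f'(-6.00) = 0.00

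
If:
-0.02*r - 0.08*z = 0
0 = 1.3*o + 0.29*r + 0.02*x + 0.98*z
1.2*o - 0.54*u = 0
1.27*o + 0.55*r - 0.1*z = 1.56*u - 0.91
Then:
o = 0.414264036418816 - 1.04704097116844*z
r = -4.0*z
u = 0.92058674759737 - 2.32675771370764*z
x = 77.0576631259484*z - 26.9271623672231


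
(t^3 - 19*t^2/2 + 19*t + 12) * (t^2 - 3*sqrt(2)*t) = t^5 - 19*t^4/2 - 3*sqrt(2)*t^4 + 19*t^3 + 57*sqrt(2)*t^3/2 - 57*sqrt(2)*t^2 + 12*t^2 - 36*sqrt(2)*t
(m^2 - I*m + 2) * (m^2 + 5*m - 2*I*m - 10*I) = m^4 + 5*m^3 - 3*I*m^3 - 15*I*m^2 - 4*I*m - 20*I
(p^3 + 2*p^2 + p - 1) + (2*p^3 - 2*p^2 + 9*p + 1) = 3*p^3 + 10*p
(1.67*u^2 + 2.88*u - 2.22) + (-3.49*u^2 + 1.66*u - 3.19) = -1.82*u^2 + 4.54*u - 5.41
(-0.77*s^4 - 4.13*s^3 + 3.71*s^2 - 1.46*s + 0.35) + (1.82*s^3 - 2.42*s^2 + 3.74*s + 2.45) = -0.77*s^4 - 2.31*s^3 + 1.29*s^2 + 2.28*s + 2.8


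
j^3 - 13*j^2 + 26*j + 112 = (j - 8)*(j - 7)*(j + 2)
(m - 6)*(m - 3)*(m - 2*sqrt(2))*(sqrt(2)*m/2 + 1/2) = sqrt(2)*m^4/2 - 9*sqrt(2)*m^3/2 - 3*m^3/2 + 8*sqrt(2)*m^2 + 27*m^2/2 - 27*m + 9*sqrt(2)*m - 18*sqrt(2)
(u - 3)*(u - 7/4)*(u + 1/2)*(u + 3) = u^4 - 5*u^3/4 - 79*u^2/8 + 45*u/4 + 63/8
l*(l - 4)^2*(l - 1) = l^4 - 9*l^3 + 24*l^2 - 16*l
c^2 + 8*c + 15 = (c + 3)*(c + 5)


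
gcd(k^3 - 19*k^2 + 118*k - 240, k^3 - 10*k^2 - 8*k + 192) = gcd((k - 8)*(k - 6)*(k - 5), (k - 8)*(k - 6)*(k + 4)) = k^2 - 14*k + 48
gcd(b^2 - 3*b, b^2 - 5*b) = b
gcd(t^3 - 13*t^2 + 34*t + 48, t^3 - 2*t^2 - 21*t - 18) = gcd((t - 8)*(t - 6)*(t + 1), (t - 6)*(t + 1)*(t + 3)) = t^2 - 5*t - 6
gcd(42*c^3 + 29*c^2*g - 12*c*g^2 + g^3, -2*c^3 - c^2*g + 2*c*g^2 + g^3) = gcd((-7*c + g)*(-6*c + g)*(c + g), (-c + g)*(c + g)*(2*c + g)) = c + g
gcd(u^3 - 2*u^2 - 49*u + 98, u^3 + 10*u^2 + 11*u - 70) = u^2 + 5*u - 14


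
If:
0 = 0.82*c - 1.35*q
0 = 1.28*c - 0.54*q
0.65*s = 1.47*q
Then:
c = 0.00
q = 0.00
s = 0.00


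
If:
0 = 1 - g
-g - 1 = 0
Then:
No Solution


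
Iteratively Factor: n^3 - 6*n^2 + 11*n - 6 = (n - 2)*(n^2 - 4*n + 3) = (n - 2)*(n - 1)*(n - 3)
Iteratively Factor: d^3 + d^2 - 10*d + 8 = (d - 2)*(d^2 + 3*d - 4) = (d - 2)*(d + 4)*(d - 1)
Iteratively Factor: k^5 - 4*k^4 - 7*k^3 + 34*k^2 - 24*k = (k)*(k^4 - 4*k^3 - 7*k^2 + 34*k - 24) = k*(k - 2)*(k^3 - 2*k^2 - 11*k + 12) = k*(k - 2)*(k + 3)*(k^2 - 5*k + 4) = k*(k - 2)*(k - 1)*(k + 3)*(k - 4)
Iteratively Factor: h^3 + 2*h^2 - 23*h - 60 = (h - 5)*(h^2 + 7*h + 12) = (h - 5)*(h + 4)*(h + 3)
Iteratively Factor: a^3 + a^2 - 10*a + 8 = (a + 4)*(a^2 - 3*a + 2) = (a - 1)*(a + 4)*(a - 2)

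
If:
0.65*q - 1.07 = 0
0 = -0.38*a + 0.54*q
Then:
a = 2.34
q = 1.65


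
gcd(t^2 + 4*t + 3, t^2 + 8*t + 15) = t + 3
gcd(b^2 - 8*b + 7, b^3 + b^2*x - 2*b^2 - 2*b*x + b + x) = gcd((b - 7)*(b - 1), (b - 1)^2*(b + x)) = b - 1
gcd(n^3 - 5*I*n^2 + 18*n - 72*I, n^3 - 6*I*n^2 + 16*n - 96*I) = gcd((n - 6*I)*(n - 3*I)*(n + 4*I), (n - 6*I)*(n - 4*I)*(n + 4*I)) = n^2 - 2*I*n + 24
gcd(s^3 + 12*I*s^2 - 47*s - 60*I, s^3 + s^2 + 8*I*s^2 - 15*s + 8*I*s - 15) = s^2 + 8*I*s - 15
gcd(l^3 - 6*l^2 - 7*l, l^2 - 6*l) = l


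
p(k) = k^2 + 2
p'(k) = 2*k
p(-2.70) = 9.29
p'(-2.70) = -5.40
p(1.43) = 4.04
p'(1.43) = 2.86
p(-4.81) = 25.14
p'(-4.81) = -9.62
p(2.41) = 7.81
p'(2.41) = 4.82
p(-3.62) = 15.10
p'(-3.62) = -7.24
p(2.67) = 9.13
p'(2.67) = 5.34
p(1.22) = 3.49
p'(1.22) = 2.44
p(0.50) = 2.25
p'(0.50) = 1.00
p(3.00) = 11.00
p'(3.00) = 6.00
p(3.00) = 11.00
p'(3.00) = 6.00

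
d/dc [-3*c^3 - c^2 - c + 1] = -9*c^2 - 2*c - 1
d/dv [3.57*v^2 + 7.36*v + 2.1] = 7.14*v + 7.36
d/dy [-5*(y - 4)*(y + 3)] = 5 - 10*y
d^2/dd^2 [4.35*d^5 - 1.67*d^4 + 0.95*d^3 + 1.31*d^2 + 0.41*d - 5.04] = 87.0*d^3 - 20.04*d^2 + 5.7*d + 2.62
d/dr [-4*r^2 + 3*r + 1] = 3 - 8*r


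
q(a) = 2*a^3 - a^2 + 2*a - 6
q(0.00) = -6.00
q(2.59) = 27.22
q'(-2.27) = 37.46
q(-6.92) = -730.47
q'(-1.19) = 12.88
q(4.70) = 188.96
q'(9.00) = 470.00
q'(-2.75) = 52.88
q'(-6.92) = 303.16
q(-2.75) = -60.66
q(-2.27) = -39.09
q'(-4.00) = 106.00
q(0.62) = -4.67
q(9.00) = 1389.00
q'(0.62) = 3.07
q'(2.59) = 37.07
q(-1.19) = -13.17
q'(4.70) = 125.14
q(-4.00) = -158.00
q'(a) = 6*a^2 - 2*a + 2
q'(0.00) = 2.00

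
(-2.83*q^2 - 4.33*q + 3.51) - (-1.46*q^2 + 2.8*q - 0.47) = -1.37*q^2 - 7.13*q + 3.98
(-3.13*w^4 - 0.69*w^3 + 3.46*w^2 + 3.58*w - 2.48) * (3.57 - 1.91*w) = 5.9783*w^5 - 9.8562*w^4 - 9.0719*w^3 + 5.5144*w^2 + 17.5174*w - 8.8536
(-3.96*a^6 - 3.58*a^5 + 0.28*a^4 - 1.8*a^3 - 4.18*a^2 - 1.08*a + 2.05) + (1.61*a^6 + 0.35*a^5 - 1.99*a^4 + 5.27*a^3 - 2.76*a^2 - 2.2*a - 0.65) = -2.35*a^6 - 3.23*a^5 - 1.71*a^4 + 3.47*a^3 - 6.94*a^2 - 3.28*a + 1.4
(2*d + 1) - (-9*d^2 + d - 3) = 9*d^2 + d + 4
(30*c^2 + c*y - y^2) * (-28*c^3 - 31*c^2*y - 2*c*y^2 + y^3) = -840*c^5 - 958*c^4*y - 63*c^3*y^2 + 59*c^2*y^3 + 3*c*y^4 - y^5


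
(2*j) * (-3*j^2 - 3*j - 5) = -6*j^3 - 6*j^2 - 10*j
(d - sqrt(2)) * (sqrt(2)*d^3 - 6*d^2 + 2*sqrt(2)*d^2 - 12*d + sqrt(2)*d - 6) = sqrt(2)*d^4 - 8*d^3 + 2*sqrt(2)*d^3 - 16*d^2 + 7*sqrt(2)*d^2 - 8*d + 12*sqrt(2)*d + 6*sqrt(2)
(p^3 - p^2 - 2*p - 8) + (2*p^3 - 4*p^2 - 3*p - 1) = 3*p^3 - 5*p^2 - 5*p - 9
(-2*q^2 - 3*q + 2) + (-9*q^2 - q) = -11*q^2 - 4*q + 2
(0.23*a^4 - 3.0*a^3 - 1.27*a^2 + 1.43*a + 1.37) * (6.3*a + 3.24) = 1.449*a^5 - 18.1548*a^4 - 17.721*a^3 + 4.8942*a^2 + 13.2642*a + 4.4388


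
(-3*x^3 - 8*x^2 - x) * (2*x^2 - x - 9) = -6*x^5 - 13*x^4 + 33*x^3 + 73*x^2 + 9*x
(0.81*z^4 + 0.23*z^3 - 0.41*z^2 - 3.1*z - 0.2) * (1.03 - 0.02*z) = -0.0162*z^5 + 0.8297*z^4 + 0.2451*z^3 - 0.3603*z^2 - 3.189*z - 0.206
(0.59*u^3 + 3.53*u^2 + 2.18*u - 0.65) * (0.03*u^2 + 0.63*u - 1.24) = 0.0177*u^5 + 0.4776*u^4 + 1.5577*u^3 - 3.0233*u^2 - 3.1127*u + 0.806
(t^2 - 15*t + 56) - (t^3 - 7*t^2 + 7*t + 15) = -t^3 + 8*t^2 - 22*t + 41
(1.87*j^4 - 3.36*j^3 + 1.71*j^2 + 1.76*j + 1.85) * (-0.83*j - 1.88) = -1.5521*j^5 - 0.7268*j^4 + 4.8975*j^3 - 4.6756*j^2 - 4.8443*j - 3.478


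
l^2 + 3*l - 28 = (l - 4)*(l + 7)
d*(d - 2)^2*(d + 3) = d^4 - d^3 - 8*d^2 + 12*d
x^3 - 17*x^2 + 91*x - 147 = (x - 7)^2*(x - 3)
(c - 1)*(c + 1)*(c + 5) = c^3 + 5*c^2 - c - 5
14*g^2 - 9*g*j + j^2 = (-7*g + j)*(-2*g + j)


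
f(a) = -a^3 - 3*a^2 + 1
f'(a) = -3*a^2 - 6*a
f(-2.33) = -2.64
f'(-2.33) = -2.31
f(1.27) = -5.89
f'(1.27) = -12.46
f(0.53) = 0.01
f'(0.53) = -4.02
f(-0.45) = 0.48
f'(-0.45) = 2.09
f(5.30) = -232.15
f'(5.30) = -116.07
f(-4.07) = 18.72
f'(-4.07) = -25.27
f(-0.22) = 0.87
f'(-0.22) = 1.17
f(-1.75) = -2.83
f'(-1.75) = 1.31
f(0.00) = 1.00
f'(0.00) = 0.00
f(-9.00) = 487.00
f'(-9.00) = -189.00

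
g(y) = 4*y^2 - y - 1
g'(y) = 8*y - 1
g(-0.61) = 1.10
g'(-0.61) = -5.88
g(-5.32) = 117.53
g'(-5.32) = -43.56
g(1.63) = 8.00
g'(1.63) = 12.04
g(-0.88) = 2.98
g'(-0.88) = -8.04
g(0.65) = 0.04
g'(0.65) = 4.20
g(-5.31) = 117.09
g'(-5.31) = -43.48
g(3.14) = 35.30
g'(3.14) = 24.12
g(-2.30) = 22.46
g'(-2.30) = -19.40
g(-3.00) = 38.00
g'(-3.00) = -25.00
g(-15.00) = 914.00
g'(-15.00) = -121.00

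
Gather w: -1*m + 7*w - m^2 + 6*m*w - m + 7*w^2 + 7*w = -m^2 - 2*m + 7*w^2 + w*(6*m + 14)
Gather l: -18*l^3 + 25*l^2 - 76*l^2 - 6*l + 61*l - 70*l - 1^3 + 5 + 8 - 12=-18*l^3 - 51*l^2 - 15*l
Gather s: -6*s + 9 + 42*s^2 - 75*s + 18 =42*s^2 - 81*s + 27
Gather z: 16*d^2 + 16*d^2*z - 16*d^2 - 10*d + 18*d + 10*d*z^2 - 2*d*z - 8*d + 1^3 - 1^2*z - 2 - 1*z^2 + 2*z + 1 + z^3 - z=z^3 + z^2*(10*d - 1) + z*(16*d^2 - 2*d)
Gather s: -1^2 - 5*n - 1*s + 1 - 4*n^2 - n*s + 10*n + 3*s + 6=-4*n^2 + 5*n + s*(2 - n) + 6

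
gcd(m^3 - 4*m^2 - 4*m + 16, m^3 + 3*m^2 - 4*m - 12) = m^2 - 4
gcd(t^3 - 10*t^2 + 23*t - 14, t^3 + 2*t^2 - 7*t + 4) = t - 1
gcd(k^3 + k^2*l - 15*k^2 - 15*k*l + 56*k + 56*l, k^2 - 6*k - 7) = k - 7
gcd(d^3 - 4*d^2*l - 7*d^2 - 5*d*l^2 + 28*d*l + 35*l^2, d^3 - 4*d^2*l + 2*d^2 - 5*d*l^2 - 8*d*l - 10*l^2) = d^2 - 4*d*l - 5*l^2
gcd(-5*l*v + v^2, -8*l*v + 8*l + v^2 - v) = 1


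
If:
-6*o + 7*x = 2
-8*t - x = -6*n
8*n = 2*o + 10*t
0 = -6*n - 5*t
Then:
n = 5/123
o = 50/123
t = -2/41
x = 26/41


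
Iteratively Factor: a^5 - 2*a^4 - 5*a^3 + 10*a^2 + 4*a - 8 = (a + 1)*(a^4 - 3*a^3 - 2*a^2 + 12*a - 8) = (a - 1)*(a + 1)*(a^3 - 2*a^2 - 4*a + 8) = (a - 2)*(a - 1)*(a + 1)*(a^2 - 4) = (a - 2)*(a - 1)*(a + 1)*(a + 2)*(a - 2)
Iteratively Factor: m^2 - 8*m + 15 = (m - 3)*(m - 5)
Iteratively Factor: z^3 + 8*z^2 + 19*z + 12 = (z + 1)*(z^2 + 7*z + 12) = (z + 1)*(z + 4)*(z + 3)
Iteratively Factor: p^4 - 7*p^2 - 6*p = (p + 1)*(p^3 - p^2 - 6*p) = (p - 3)*(p + 1)*(p^2 + 2*p) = p*(p - 3)*(p + 1)*(p + 2)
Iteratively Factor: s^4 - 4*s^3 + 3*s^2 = (s)*(s^3 - 4*s^2 + 3*s) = s*(s - 1)*(s^2 - 3*s) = s^2*(s - 1)*(s - 3)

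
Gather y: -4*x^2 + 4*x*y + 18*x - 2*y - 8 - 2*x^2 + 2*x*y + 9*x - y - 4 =-6*x^2 + 27*x + y*(6*x - 3) - 12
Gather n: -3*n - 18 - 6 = -3*n - 24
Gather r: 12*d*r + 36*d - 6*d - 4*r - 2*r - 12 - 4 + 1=30*d + r*(12*d - 6) - 15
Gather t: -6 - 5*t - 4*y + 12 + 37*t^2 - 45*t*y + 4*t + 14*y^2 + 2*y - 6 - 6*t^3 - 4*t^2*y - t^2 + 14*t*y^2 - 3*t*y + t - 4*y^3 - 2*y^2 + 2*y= -6*t^3 + t^2*(36 - 4*y) + t*(14*y^2 - 48*y) - 4*y^3 + 12*y^2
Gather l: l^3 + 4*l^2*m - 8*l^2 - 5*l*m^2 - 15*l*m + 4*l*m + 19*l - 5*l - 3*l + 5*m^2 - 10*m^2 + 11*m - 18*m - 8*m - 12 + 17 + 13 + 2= l^3 + l^2*(4*m - 8) + l*(-5*m^2 - 11*m + 11) - 5*m^2 - 15*m + 20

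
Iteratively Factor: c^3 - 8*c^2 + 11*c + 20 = (c - 4)*(c^2 - 4*c - 5) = (c - 4)*(c + 1)*(c - 5)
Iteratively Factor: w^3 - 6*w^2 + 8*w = (w)*(w^2 - 6*w + 8) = w*(w - 4)*(w - 2)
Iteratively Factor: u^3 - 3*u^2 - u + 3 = (u - 3)*(u^2 - 1) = (u - 3)*(u + 1)*(u - 1)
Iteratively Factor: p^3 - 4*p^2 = (p - 4)*(p^2) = p*(p - 4)*(p)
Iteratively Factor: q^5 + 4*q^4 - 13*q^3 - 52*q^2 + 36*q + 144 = (q + 3)*(q^4 + q^3 - 16*q^2 - 4*q + 48) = (q + 2)*(q + 3)*(q^3 - q^2 - 14*q + 24) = (q - 3)*(q + 2)*(q + 3)*(q^2 + 2*q - 8) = (q - 3)*(q + 2)*(q + 3)*(q + 4)*(q - 2)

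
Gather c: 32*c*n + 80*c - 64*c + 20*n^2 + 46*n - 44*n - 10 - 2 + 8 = c*(32*n + 16) + 20*n^2 + 2*n - 4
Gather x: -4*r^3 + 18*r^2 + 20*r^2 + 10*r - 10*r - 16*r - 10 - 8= -4*r^3 + 38*r^2 - 16*r - 18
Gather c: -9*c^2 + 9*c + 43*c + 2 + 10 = -9*c^2 + 52*c + 12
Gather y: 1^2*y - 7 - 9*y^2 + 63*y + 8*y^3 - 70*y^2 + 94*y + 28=8*y^3 - 79*y^2 + 158*y + 21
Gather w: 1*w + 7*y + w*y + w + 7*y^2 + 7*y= w*(y + 2) + 7*y^2 + 14*y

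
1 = 1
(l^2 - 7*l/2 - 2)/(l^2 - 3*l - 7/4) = 2*(l - 4)/(2*l - 7)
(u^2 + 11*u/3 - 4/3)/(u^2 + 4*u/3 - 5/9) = 3*(u + 4)/(3*u + 5)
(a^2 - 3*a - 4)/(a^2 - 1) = (a - 4)/(a - 1)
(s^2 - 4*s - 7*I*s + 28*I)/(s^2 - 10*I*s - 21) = (s - 4)/(s - 3*I)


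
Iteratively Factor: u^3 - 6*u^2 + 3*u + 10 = (u + 1)*(u^2 - 7*u + 10) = (u - 5)*(u + 1)*(u - 2)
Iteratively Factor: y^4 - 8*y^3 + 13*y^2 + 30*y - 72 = (y - 4)*(y^3 - 4*y^2 - 3*y + 18) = (y - 4)*(y - 3)*(y^2 - y - 6) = (y - 4)*(y - 3)^2*(y + 2)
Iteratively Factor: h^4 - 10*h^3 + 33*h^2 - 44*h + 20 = (h - 5)*(h^3 - 5*h^2 + 8*h - 4) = (h - 5)*(h - 1)*(h^2 - 4*h + 4) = (h - 5)*(h - 2)*(h - 1)*(h - 2)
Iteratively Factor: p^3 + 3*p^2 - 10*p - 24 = (p + 2)*(p^2 + p - 12) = (p + 2)*(p + 4)*(p - 3)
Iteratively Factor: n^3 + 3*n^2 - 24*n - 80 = (n + 4)*(n^2 - n - 20) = (n + 4)^2*(n - 5)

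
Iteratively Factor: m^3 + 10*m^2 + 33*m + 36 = (m + 4)*(m^2 + 6*m + 9) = (m + 3)*(m + 4)*(m + 3)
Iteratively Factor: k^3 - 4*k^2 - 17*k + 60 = (k - 3)*(k^2 - k - 20) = (k - 5)*(k - 3)*(k + 4)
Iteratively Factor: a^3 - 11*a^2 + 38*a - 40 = (a - 2)*(a^2 - 9*a + 20) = (a - 4)*(a - 2)*(a - 5)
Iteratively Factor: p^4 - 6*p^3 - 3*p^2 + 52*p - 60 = (p + 3)*(p^3 - 9*p^2 + 24*p - 20) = (p - 2)*(p + 3)*(p^2 - 7*p + 10) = (p - 5)*(p - 2)*(p + 3)*(p - 2)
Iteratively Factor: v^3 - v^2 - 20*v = (v - 5)*(v^2 + 4*v) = (v - 5)*(v + 4)*(v)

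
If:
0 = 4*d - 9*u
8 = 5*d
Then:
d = 8/5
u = 32/45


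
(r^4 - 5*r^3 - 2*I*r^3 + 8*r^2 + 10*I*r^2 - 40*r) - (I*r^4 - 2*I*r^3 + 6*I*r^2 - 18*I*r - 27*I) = r^4 - I*r^4 - 5*r^3 + 8*r^2 + 4*I*r^2 - 40*r + 18*I*r + 27*I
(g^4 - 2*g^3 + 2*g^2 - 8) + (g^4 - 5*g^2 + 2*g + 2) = 2*g^4 - 2*g^3 - 3*g^2 + 2*g - 6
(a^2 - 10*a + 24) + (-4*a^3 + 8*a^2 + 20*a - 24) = -4*a^3 + 9*a^2 + 10*a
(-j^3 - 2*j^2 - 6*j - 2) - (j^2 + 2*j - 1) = -j^3 - 3*j^2 - 8*j - 1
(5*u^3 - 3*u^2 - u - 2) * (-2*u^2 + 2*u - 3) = -10*u^5 + 16*u^4 - 19*u^3 + 11*u^2 - u + 6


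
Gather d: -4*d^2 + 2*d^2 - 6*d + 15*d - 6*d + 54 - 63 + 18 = -2*d^2 + 3*d + 9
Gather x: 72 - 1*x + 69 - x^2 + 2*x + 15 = -x^2 + x + 156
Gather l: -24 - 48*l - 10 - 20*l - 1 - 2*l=-70*l - 35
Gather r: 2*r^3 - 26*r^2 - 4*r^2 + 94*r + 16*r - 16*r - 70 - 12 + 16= 2*r^3 - 30*r^2 + 94*r - 66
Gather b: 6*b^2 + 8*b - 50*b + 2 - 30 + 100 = 6*b^2 - 42*b + 72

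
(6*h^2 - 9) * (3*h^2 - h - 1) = 18*h^4 - 6*h^3 - 33*h^2 + 9*h + 9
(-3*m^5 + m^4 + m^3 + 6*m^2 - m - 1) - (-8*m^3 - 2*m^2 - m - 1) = -3*m^5 + m^4 + 9*m^3 + 8*m^2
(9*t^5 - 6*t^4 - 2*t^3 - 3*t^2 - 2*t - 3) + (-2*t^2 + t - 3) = 9*t^5 - 6*t^4 - 2*t^3 - 5*t^2 - t - 6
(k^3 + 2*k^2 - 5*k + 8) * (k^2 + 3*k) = k^5 + 5*k^4 + k^3 - 7*k^2 + 24*k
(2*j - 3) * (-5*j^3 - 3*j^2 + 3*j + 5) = -10*j^4 + 9*j^3 + 15*j^2 + j - 15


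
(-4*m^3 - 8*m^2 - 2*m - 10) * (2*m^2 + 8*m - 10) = -8*m^5 - 48*m^4 - 28*m^3 + 44*m^2 - 60*m + 100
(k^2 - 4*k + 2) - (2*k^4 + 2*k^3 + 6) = -2*k^4 - 2*k^3 + k^2 - 4*k - 4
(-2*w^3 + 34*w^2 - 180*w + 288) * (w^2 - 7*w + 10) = -2*w^5 + 48*w^4 - 438*w^3 + 1888*w^2 - 3816*w + 2880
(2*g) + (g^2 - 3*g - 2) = g^2 - g - 2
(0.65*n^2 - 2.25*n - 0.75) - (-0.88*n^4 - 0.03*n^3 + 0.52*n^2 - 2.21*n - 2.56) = 0.88*n^4 + 0.03*n^3 + 0.13*n^2 - 0.04*n + 1.81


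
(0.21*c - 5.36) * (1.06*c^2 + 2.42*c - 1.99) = 0.2226*c^3 - 5.1734*c^2 - 13.3891*c + 10.6664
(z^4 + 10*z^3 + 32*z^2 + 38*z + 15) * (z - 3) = z^5 + 7*z^4 + 2*z^3 - 58*z^2 - 99*z - 45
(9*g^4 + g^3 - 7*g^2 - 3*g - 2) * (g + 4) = 9*g^5 + 37*g^4 - 3*g^3 - 31*g^2 - 14*g - 8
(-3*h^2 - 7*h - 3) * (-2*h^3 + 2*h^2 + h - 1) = 6*h^5 + 8*h^4 - 11*h^3 - 10*h^2 + 4*h + 3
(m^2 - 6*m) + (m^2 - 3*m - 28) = 2*m^2 - 9*m - 28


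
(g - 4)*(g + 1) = g^2 - 3*g - 4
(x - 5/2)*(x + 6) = x^2 + 7*x/2 - 15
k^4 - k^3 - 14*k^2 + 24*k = k*(k - 3)*(k - 2)*(k + 4)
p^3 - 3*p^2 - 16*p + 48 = (p - 4)*(p - 3)*(p + 4)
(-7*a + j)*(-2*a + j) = 14*a^2 - 9*a*j + j^2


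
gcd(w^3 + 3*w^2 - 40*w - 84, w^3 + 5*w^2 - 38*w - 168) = w^2 + w - 42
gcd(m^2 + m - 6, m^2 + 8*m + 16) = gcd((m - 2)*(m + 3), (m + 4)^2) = 1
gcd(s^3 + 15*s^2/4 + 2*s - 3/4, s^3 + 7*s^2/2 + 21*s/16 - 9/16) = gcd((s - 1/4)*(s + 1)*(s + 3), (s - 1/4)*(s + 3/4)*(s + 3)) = s^2 + 11*s/4 - 3/4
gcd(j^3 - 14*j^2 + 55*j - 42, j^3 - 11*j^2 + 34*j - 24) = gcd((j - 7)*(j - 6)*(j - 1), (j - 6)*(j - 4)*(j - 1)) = j^2 - 7*j + 6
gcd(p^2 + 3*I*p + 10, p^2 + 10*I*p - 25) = p + 5*I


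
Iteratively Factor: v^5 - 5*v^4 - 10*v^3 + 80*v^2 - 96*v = (v + 4)*(v^4 - 9*v^3 + 26*v^2 - 24*v) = (v - 3)*(v + 4)*(v^3 - 6*v^2 + 8*v) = v*(v - 3)*(v + 4)*(v^2 - 6*v + 8) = v*(v - 3)*(v - 2)*(v + 4)*(v - 4)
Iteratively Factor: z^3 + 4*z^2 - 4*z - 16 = (z + 4)*(z^2 - 4) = (z - 2)*(z + 4)*(z + 2)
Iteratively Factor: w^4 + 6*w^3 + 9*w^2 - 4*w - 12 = (w - 1)*(w^3 + 7*w^2 + 16*w + 12) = (w - 1)*(w + 2)*(w^2 + 5*w + 6) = (w - 1)*(w + 2)*(w + 3)*(w + 2)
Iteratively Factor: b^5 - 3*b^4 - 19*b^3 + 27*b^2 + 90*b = (b + 2)*(b^4 - 5*b^3 - 9*b^2 + 45*b) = (b - 5)*(b + 2)*(b^3 - 9*b) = (b - 5)*(b - 3)*(b + 2)*(b^2 + 3*b) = b*(b - 5)*(b - 3)*(b + 2)*(b + 3)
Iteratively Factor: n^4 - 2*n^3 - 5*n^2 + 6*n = (n - 1)*(n^3 - n^2 - 6*n) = (n - 3)*(n - 1)*(n^2 + 2*n) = (n - 3)*(n - 1)*(n + 2)*(n)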